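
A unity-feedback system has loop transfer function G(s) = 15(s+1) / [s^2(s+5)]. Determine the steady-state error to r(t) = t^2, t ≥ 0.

Two free integrators in G(s): this is a type 2 system.
K_a = lim_{s→0} s^2·G(s) = 15·1 / (5) = 3.
r(t) = t^2 gives R(s) = 2/s^3.
e_ss = 2/K_a = 2/3.

2/3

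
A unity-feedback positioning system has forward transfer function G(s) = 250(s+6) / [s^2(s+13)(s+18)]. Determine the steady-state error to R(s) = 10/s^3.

1.56

The open loop has two poles at the origin → type 2 system.
K_a = lim_{s→0} s^2·G(s) = 250·6 / (13·18) = 250/39.
r(t) = 5t^2 gives R(s) = 10/s^3.
e_ss = 10/K_a = 10/(250/39) = 1.56.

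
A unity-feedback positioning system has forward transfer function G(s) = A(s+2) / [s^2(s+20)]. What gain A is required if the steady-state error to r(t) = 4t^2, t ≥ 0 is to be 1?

G(s) has two factors of s in the denominator, so the system is type 2.
K_a = lim_{s→0} s^2·G(s) = A·2 / (20) = 0.1·A.
e_ss = 8/K_a = 1 ⇒ K_a = 8 ⇒ A = 8/0.1 = 80.

80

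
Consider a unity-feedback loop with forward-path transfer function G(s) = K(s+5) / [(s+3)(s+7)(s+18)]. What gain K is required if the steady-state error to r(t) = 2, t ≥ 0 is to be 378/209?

8

G(s) has no factors of s in the denominator, so the system is type 0.
K_p = lim_{s→0} G(s) = K·5 / (3·7·18) = (5/378)·K.
e_ss = 2/(1 + K_p) = 378/209 ⇒ 1 + (5/378)·K = 209/189 ⇒ K = 8.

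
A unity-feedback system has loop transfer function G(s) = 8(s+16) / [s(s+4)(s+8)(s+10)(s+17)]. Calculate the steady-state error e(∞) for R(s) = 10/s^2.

One free integrator in G(s): this is a type 1 system.
K_v = lim_{s→0} s·G(s) = 8·16 / (4·8·10·17) = 2/85.
e_ss = 10/K_v = 10/(2/85) = 425.

425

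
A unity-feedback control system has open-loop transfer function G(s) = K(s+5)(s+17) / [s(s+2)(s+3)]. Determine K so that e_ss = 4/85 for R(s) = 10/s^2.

One free integrator in G(s): this is a type 1 system.
K_v = lim_{s→0} s·G(s) = K·5·17 / (2·3) = (85/6)·K.
e_ss = 10/K_v = 4/85 ⇒ K_v = 212.5 ⇒ K = 212.5/(85/6) = 15.

15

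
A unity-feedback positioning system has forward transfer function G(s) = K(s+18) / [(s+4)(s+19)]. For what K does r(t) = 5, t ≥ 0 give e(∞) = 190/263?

25

No free integrators in G(s): this is a type 0 system.
K_p = lim_{s→0} G(s) = K·18 / (4·19) = (9/38)·K.
e_ss = 5/(1 + K_p) = 190/263 ⇒ 1 + (9/38)·K = 263/38 ⇒ K = 25.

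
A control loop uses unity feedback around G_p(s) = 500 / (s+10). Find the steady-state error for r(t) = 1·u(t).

The open loop has no poles at the origin → type 0 system.
K_p = lim_{s→0} G_p(s) = 500 / (10) = 50.
e_ss = 1/(1 + K_p) = 1/51.

1/51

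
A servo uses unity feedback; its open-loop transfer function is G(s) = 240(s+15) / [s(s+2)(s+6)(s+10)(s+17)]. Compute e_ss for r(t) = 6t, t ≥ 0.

3.4

System type = 1 (one pole at s=0).
K_v = lim_{s→0} s·G(s) = 240·15 / (2·6·10·17) = 30/17.
e_ss = 6/K_v = 6/(30/17) = 3.4.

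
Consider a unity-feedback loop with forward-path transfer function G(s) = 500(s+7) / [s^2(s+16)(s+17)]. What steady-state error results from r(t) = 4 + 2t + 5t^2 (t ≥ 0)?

Two free integrators in G(s): this is a type 2 system. Treating each term separately:
  • 4: tracked with zero error.
  • 2t: tracked with zero error.
  • 5t^2: e_ss = 10/K_a with K_a=875/68 → 136/175.
Total e_ss = 136/175.

136/175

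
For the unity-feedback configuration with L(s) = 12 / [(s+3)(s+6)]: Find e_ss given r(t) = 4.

The open loop has no poles at the origin → type 0 system.
K_p = lim_{s→0} L(s) = 12 / (3·6) = 2/3.
e_ss = 4/(1 + K_p) = 4/(5/3) = 2.4.

2.4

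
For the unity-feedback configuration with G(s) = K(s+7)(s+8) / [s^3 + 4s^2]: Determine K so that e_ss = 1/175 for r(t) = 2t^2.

Factoring s^2 from the denominator leaves a polynomial with constant term 4, so the system is type 2.
K_a = lim_{s→0} s^2·G(s) = K·7·8 / 4 = 14·K.
e_ss = 4/K_a = 1/175 ⇒ K_a = 700 ⇒ K = 700/14 = 50.

50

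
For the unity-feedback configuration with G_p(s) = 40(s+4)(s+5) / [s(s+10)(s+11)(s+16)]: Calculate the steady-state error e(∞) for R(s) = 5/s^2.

System type = 1 (one pole at s=0).
K_v = lim_{s→0} s·G_p(s) = 40·4·5 / (10·11·16) = 5/11.
e_ss = 5/K_v = 5/(5/11) = 11.

11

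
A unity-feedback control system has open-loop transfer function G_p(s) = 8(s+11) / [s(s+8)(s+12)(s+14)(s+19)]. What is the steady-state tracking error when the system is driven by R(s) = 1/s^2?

One free integrator in G_p(s): this is a type 1 system.
K_v = lim_{s→0} s·G_p(s) = 8·11 / (8·12·14·19) = 11/3192.
e_ss = 1/K_v = 1/(11/3192) = 3192/11.

3192/11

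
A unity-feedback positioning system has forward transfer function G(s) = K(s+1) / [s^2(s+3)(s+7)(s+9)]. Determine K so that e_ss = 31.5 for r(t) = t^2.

12

Two free integrators in G(s): this is a type 2 system.
K_a = lim_{s→0} s^2·G(s) = K·1 / (3·7·9) = (1/189)·K.
e_ss = 2/K_a = 31.5 ⇒ K_a = 4/63 ⇒ K = (4/63)/(1/189) = 12.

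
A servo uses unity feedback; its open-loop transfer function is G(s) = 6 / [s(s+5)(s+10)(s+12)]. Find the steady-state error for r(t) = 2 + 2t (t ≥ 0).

200

One free integrator in G(s): this is a type 1 system. By superposition:
  • 2: tracked with zero error.
  • 2t: e_ss = 2/K_v with K_v=0.01 → 200.
Total e_ss = 200.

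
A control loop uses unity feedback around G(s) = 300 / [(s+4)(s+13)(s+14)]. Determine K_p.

The open loop has no poles at the origin → type 0 system.
K_p = lim_{s→0} G(s) = 300 / (4·13·14) = 75/182.

75/182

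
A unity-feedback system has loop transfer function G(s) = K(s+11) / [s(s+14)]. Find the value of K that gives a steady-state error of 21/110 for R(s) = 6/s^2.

40

The open loop has one pole at the origin → type 1 system.
K_v = lim_{s→0} s·G(s) = K·11 / (14) = (11/14)·K.
e_ss = 6/K_v = 21/110 ⇒ K_v = 220/7 ⇒ K = (220/7)/(11/14) = 40.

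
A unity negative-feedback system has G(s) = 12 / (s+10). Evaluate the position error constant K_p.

1.2

The open loop has no poles at the origin → type 0 system.
K_p = lim_{s→0} G(s) = 12 / (10) = 1.2.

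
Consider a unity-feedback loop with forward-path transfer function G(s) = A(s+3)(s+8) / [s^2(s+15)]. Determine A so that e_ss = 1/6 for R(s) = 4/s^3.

G(s) has two factors of s in the denominator, so the system is type 2.
K_a = lim_{s→0} s^2·G(s) = A·3·8 / (15) = 1.6·A.
e_ss = 4/K_a = 1/6 ⇒ K_a = 24 ⇒ A = 24/1.6 = 15.

15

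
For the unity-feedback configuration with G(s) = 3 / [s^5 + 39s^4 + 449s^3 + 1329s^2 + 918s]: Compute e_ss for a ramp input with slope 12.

Lowest-order denominator term is 918s, so the open loop has 1 pole at the origin → type 1 system.
K_v = lim_{s→0} s·G(s) = 3 / 918 = 1/306.
e_ss = 12/K_v = 12/(1/306) = 3672.

3672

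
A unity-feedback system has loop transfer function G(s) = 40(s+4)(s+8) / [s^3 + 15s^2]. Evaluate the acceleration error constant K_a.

Factoring s^2 from the denominator leaves a polynomial with constant term 15, so the system is type 2.
K_a = lim_{s→0} s^2·G(s) = 40·4·8 / 15 = 256/3.

256/3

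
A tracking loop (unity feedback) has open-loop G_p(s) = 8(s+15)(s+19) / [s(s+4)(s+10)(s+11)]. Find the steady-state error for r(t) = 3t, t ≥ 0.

G_p(s) has one factor of s in the denominator, so the system is type 1.
K_v = lim_{s→0} s·G_p(s) = 8·15·19 / (4·10·11) = 57/11.
e_ss = 3/K_v = 3/(57/11) = 11/19.

11/19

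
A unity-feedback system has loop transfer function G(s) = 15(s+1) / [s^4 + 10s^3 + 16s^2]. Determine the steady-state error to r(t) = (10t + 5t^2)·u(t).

The denominator has no term below 16s^2 — 2 poles at s=0, type 2. By superposition:
  • 10t: tracked with zero error.
  • 5t^2: e_ss = 10/K_a with K_a=0.9375 → 32/3.
Total e_ss = 32/3.

32/3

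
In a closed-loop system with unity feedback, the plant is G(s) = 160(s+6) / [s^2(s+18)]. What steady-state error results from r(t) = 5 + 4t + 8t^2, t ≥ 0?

System type = 2 (two poles at s=0). Treating each term separately:
  • 5: tracked with zero error.
  • 4t: tracked with zero error.
  • 8t^2: e_ss = 16/K_a with K_a=160/3 → 0.3.
Total e_ss = 0.3.

0.3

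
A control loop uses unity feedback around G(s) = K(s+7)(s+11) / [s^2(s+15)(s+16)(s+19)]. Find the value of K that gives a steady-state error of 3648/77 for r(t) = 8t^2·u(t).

The open loop has two poles at the origin → type 2 system.
K_a = lim_{s→0} s^2·G(s) = K·7·11 / (15·16·19) = (77/4560)·K.
e_ss = 16/K_a = 3648/77 ⇒ K_a = 77/228 ⇒ K = (77/228)/(77/4560) = 20.

20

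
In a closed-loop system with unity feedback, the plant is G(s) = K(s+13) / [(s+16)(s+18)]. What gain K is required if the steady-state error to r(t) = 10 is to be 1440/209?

10

G(s) has no factors of s in the denominator, so the system is type 0.
K_p = lim_{s→0} G(s) = K·13 / (16·18) = (13/288)·K.
e_ss = 10/(1 + K_p) = 1440/209 ⇒ 1 + (13/288)·K = 209/144 ⇒ K = 10.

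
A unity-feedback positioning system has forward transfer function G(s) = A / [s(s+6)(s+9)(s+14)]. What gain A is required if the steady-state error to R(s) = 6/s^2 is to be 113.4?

40

G(s) has one factor of s in the denominator, so the system is type 1.
K_v = lim_{s→0} s·G(s) = A / (6·9·14) = (1/756)·A.
e_ss = 6/K_v = 113.4 ⇒ K_v = 10/189 ⇒ A = (10/189)/(1/756) = 40.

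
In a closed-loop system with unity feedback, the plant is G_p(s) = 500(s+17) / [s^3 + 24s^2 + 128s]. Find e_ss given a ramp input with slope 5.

The denominator has no term below 128s — 1 pole at s=0, type 1.
K_v = lim_{s→0} s·G_p(s) = 500·17 / 128 = 2125/32.
e_ss = 5/K_v = 5/(2125/32) = 32/425.

32/425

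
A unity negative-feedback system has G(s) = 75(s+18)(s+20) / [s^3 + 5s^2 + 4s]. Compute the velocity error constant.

6750

The denominator has no term below 4s — 1 pole at s=0, type 1.
K_v = lim_{s→0} s·G(s) = 75·18·20 / 4 = 6750.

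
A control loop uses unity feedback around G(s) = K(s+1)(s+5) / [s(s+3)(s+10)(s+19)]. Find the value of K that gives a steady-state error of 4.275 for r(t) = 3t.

80

System type = 1 (one pole at s=0).
K_v = lim_{s→0} s·G(s) = K·1·5 / (3·10·19) = (1/114)·K.
e_ss = 3/K_v = 4.275 ⇒ K_v = 40/57 ⇒ K = (40/57)/(1/114) = 80.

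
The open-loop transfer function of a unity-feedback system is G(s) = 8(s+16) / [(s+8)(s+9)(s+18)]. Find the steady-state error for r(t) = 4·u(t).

324/89

System type = 0 (no poles at s=0).
K_p = lim_{s→0} G(s) = 8·16 / (8·9·18) = 8/81.
e_ss = 4/(1 + K_p) = 4/(89/81) = 324/89.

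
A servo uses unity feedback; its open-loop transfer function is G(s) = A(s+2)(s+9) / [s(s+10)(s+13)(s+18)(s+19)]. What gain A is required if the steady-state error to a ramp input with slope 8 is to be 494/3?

120

System type = 1 (one pole at s=0).
K_v = lim_{s→0} s·G(s) = A·2·9 / (10·13·18·19) = (1/2470)·A.
e_ss = 8/K_v = 494/3 ⇒ K_v = 12/247 ⇒ A = (12/247)/(1/2470) = 120.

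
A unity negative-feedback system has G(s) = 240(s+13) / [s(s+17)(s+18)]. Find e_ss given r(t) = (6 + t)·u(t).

51/520

One free integrator in G(s): this is a type 1 system. Taking each input component in turn:
  • 6: tracked with zero error.
  • t: e_ss = 1/K_v with K_v=520/51 → 51/520.
Total e_ss = 51/520.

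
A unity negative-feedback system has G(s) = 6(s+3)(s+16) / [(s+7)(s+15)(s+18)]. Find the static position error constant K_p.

16/105

G(s) has no factors of s in the denominator, so the system is type 0.
K_p = lim_{s→0} G(s) = 6·3·16 / (7·15·18) = 16/105.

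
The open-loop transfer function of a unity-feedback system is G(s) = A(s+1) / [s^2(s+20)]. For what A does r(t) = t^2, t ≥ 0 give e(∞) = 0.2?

200

Two free integrators in G(s): this is a type 2 system.
K_a = lim_{s→0} s^2·G(s) = A·1 / (20) = 0.05·A.
e_ss = 2/K_a = 0.2 ⇒ K_a = 10 ⇒ A = 10/0.05 = 200.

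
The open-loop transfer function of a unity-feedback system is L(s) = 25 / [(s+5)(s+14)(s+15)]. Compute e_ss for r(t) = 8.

L(s) has no factors of s in the denominator, so the system is type 0.
K_p = lim_{s→0} L(s) = 25 / (5·14·15) = 1/42.
e_ss = 8/(1 + K_p) = 8/(43/42) = 336/43.

336/43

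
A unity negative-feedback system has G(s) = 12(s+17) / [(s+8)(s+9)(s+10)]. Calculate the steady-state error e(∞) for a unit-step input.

60/77

No free integrators in G(s): this is a type 0 system.
K_p = lim_{s→0} G(s) = 12·17 / (8·9·10) = 17/60.
e_ss = 1/(1 + K_p) = 1/(77/60) = 60/77.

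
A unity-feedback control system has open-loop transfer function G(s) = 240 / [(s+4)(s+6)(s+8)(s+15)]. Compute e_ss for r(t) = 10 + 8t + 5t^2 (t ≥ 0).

System type = 0 (no poles at s=0). By superposition:
  • 10: e_ss = 10/(1+K_p) with K_p=1/12 → 120/13.
  • 8t: a type-0 system cannot track it, e_ss → ∞.
  • 5t^2: a type-0 system cannot track it, e_ss → ∞.
The unbounded component dominates.

infinity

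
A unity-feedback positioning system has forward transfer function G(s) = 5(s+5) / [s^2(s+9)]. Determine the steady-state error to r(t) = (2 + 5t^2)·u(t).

3.6

System type = 2 (two poles at s=0). Taking each input component in turn:
  • 2: tracked with zero error.
  • 5t^2: e_ss = 10/K_a with K_a=25/9 → 3.6.
Total e_ss = 3.6.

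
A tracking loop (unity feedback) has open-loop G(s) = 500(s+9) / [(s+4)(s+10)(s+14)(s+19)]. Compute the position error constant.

225/532

G(s) has no factors of s in the denominator, so the system is type 0.
K_p = lim_{s→0} G(s) = 500·9 / (4·10·14·19) = 225/532.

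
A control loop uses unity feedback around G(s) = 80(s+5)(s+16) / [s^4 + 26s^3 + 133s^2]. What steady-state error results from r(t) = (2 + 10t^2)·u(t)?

133/320

Factoring s^2 from the denominator leaves a polynomial with constant term 133, so the system is type 2. By superposition:
  • 2: tracked with zero error.
  • 10t^2: e_ss = 20/K_a with K_a=6400/133 → 133/320.
Total e_ss = 133/320.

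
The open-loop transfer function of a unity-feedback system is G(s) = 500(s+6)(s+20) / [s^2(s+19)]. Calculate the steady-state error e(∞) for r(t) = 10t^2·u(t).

19/3000

Two free integrators in G(s): this is a type 2 system.
K_a = lim_{s→0} s^2·G(s) = 500·6·20 / (19) = 60000/19.
r(t) = 10t^2 gives R(s) = 20/s^3.
e_ss = 20/K_a = 20/(60000/19) = 19/3000.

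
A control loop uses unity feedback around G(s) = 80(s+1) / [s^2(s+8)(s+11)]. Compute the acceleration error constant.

10/11

G(s) has two factors of s in the denominator, so the system is type 2.
K_a = lim_{s→0} s^2·G(s) = 80·1 / (8·11) = 10/11.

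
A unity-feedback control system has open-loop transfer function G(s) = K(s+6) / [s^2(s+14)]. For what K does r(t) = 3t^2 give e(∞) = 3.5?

4

System type = 2 (two poles at s=0).
K_a = lim_{s→0} s^2·G(s) = K·6 / (14) = (3/7)·K.
e_ss = 6/K_a = 3.5 ⇒ K_a = 12/7 ⇒ K = (12/7)/(3/7) = 4.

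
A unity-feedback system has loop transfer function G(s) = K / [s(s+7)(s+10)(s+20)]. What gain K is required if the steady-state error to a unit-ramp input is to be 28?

One free integrator in G(s): this is a type 1 system.
K_v = lim_{s→0} s·G(s) = K / (7·10·20) = (1/1400)·K.
e_ss = 1/K_v = 28 ⇒ K_v = 1/28 ⇒ K = (1/28)/(1/1400) = 50.

50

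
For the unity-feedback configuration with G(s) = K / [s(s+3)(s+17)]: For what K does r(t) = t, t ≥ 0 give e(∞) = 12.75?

4

G(s) has one factor of s in the denominator, so the system is type 1.
K_v = lim_{s→0} s·G(s) = K / (3·17) = (1/51)·K.
e_ss = 1/K_v = 12.75 ⇒ K_v = 4/51 ⇒ K = (4/51)/(1/51) = 4.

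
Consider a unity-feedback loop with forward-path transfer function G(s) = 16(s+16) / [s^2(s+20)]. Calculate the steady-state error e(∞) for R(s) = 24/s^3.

1.875

The open loop has two poles at the origin → type 2 system.
K_a = lim_{s→0} s^2·G(s) = 16·16 / (20) = 12.8.
r(t) = 12t^2 gives R(s) = 24/s^3.
e_ss = 24/K_a = 24/12.8 = 1.875.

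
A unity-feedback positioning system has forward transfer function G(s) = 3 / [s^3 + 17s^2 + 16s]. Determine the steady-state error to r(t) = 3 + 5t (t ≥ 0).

Factoring s from the denominator leaves a polynomial with constant term 16, so the system is type 1. Treating each term separately:
  • 3: tracked with zero error.
  • 5t: e_ss = 5/K_v with K_v=0.1875 → 80/3.
Total e_ss = 80/3.

80/3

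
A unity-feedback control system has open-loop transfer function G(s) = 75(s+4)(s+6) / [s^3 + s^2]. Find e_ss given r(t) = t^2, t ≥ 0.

Factoring s^2 from the denominator leaves a polynomial with constant term 1, so the system is type 2.
K_a = lim_{s→0} s^2·G(s) = 75·4·6 / 1 = 1800.
r(t) = t^2 gives R(s) = 2/s^3.
e_ss = 2/K_a = 2/1800 = 1/900.

1/900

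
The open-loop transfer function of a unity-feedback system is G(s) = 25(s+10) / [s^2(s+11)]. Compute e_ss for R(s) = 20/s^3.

System type = 2 (two poles at s=0).
K_a = lim_{s→0} s^2·G(s) = 25·10 / (11) = 250/11.
r(t) = 10t^2 gives R(s) = 20/s^3.
e_ss = 20/K_a = 20/(250/11) = 0.88.

0.88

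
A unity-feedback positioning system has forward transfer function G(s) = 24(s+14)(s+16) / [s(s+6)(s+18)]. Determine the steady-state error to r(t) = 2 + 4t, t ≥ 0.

9/112

System type = 1 (one pole at s=0). Taking each input component in turn:
  • 2: tracked with zero error.
  • 4t: e_ss = 4/K_v with K_v=448/9 → 9/112.
Total e_ss = 9/112.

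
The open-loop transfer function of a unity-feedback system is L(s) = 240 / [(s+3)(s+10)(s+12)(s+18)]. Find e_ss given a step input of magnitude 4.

The open loop has no poles at the origin → type 0 system.
K_p = lim_{s→0} L(s) = 240 / (3·10·12·18) = 1/27.
e_ss = 4/(1 + K_p) = 4/(28/27) = 27/7.

27/7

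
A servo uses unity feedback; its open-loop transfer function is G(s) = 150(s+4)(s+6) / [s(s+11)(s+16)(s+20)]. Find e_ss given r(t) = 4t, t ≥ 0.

G(s) has one factor of s in the denominator, so the system is type 1.
K_v = lim_{s→0} s·G(s) = 150·4·6 / (11·16·20) = 45/44.
e_ss = 4/K_v = 4/(45/44) = 176/45.

176/45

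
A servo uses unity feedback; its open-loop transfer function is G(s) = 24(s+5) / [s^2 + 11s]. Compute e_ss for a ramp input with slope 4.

11/30

Factoring s from the denominator leaves a polynomial with constant term 11, so the system is type 1.
K_v = lim_{s→0} s·G(s) = 24·5 / 11 = 120/11.
e_ss = 4/K_v = 4/(120/11) = 11/30.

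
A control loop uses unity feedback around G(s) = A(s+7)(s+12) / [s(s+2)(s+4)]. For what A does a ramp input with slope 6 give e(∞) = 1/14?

8

One free integrator in G(s): this is a type 1 system.
K_v = lim_{s→0} s·G(s) = A·7·12 / (2·4) = 10.5·A.
e_ss = 6/K_v = 1/14 ⇒ K_v = 84 ⇒ A = 84/10.5 = 8.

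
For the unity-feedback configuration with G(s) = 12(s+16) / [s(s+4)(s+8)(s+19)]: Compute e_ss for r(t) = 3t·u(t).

9.5

System type = 1 (one pole at s=0).
K_v = lim_{s→0} s·G(s) = 12·16 / (4·8·19) = 6/19.
e_ss = 3/K_v = 3/(6/19) = 9.5.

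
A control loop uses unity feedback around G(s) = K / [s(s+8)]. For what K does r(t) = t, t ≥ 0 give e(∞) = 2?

4

The open loop has one pole at the origin → type 1 system.
K_v = lim_{s→0} s·G(s) = K / (8) = 0.125·K.
e_ss = 1/K_v = 2 ⇒ K_v = 0.5 ⇒ K = 0.5/0.125 = 4.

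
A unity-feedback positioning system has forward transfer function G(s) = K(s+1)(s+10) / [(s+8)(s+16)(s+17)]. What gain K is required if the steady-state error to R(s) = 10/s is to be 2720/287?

12

No free integrators in G(s): this is a type 0 system.
K_p = lim_{s→0} G(s) = K·1·10 / (8·16·17) = (5/1088)·K.
e_ss = 10/(1 + K_p) = 2720/287 ⇒ 1 + (5/1088)·K = 287/272 ⇒ K = 12.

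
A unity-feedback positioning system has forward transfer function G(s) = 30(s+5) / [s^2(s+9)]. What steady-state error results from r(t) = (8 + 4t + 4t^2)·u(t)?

G(s) has two factors of s in the denominator, so the system is type 2. Taking each input component in turn:
  • 8: tracked with zero error.
  • 4t: tracked with zero error.
  • 4t^2: e_ss = 8/K_a with K_a=50/3 → 0.48.
Total e_ss = 0.48.

0.48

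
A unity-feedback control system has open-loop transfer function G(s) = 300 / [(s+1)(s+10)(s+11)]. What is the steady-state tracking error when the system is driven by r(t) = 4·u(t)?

44/41

No free integrators in G(s): this is a type 0 system.
K_p = lim_{s→0} G(s) = 300 / (1·10·11) = 30/11.
e_ss = 4/(1 + K_p) = 4/(41/11) = 44/41.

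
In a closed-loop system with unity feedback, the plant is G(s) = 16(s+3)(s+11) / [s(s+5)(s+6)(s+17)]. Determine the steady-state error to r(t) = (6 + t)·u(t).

85/88

System type = 1 (one pole at s=0). Treating each term separately:
  • 6: tracked with zero error.
  • t: e_ss = 1/K_v with K_v=88/85 → 85/88.
Total e_ss = 85/88.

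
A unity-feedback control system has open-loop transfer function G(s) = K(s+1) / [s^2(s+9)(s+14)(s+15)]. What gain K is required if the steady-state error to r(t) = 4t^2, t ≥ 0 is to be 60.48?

G(s) has two factors of s in the denominator, so the system is type 2.
K_a = lim_{s→0} s^2·G(s) = K·1 / (9·14·15) = (1/1890)·K.
e_ss = 8/K_a = 60.48 ⇒ K_a = 25/189 ⇒ K = (25/189)/(1/1890) = 250.

250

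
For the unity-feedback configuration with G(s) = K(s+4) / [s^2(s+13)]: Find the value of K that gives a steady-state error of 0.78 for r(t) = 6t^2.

50

G(s) has two factors of s in the denominator, so the system is type 2.
K_a = lim_{s→0} s^2·G(s) = K·4 / (13) = (4/13)·K.
e_ss = 12/K_a = 0.78 ⇒ K_a = 200/13 ⇒ K = (200/13)/(4/13) = 50.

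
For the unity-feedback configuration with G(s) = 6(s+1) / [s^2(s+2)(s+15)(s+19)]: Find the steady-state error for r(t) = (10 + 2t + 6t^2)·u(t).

1140

System type = 2 (two poles at s=0). By superposition:
  • 10: tracked with zero error.
  • 2t: tracked with zero error.
  • 6t^2: e_ss = 12/K_a with K_a=1/95 → 1140.
Total e_ss = 1140.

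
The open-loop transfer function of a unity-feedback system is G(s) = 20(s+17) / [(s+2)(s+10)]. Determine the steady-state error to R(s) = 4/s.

2/9

No free integrators in G(s): this is a type 0 system.
K_p = lim_{s→0} G(s) = 20·17 / (2·10) = 17.
e_ss = 4/(1 + K_p) = 4/18 = 2/9.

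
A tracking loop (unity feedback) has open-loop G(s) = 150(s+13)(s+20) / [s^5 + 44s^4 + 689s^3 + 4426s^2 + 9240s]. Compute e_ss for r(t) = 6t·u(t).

Lowest-order denominator term is 9240s, so the open loop has 1 pole at the origin → type 1 system.
K_v = lim_{s→0} s·G(s) = 150·13·20 / 9240 = 325/77.
e_ss = 6/K_v = 6/(325/77) = 462/325.

462/325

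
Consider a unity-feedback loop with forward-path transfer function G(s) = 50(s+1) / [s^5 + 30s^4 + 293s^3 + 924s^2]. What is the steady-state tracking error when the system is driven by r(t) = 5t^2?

184.8

The denominator has no term below 924s^2 — 2 poles at s=0, type 2.
K_a = lim_{s→0} s^2·G(s) = 50·1 / 924 = 25/462.
r(t) = 5t^2 gives R(s) = 10/s^3.
e_ss = 10/K_a = 10/(25/462) = 184.8.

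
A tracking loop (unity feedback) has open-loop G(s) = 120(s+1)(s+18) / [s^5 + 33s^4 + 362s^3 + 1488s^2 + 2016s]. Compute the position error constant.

K_p = lim_{s→0} G(s); with 1 pole at the origin the limit diverges, so K_p = ∞.

infinity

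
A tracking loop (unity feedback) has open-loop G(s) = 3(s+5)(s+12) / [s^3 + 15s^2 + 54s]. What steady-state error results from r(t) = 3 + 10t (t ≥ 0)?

The denominator has no term below 54s — 1 pole at s=0, type 1. Taking each input component in turn:
  • 3: tracked with zero error.
  • 10t: e_ss = 10/K_v with K_v=10/3 → 3.
Total e_ss = 3.

3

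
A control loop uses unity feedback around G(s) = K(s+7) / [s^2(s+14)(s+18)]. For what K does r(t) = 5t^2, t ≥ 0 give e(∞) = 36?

Two free integrators in G(s): this is a type 2 system.
K_a = lim_{s→0} s^2·G(s) = K·7 / (14·18) = (1/36)·K.
e_ss = 10/K_a = 36 ⇒ K_a = 5/18 ⇒ K = (5/18)/(1/36) = 10.

10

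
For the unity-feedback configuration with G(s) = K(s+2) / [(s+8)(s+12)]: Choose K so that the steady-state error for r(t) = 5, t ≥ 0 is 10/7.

G(s) has no factors of s in the denominator, so the system is type 0.
K_p = lim_{s→0} G(s) = K·2 / (8·12) = (1/48)·K.
e_ss = 5/(1 + K_p) = 10/7 ⇒ 1 + (1/48)·K = 3.5 ⇒ K = 120.

120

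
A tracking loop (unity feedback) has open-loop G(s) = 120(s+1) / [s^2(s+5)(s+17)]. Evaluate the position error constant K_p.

K_p = lim_{s→0} G(s); with 2 poles at the origin the limit diverges, so K_p = ∞.

infinity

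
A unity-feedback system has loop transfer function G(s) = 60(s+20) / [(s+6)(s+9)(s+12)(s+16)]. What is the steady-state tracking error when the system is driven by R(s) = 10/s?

2160/241

The open loop has no poles at the origin → type 0 system.
K_p = lim_{s→0} G(s) = 60·20 / (6·9·12·16) = 25/216.
e_ss = 10/(1 + K_p) = 10/(241/216) = 2160/241.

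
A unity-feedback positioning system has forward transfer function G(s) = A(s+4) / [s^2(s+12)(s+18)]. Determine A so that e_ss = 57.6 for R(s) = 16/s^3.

G(s) has two factors of s in the denominator, so the system is type 2.
K_a = lim_{s→0} s^2·G(s) = A·4 / (12·18) = (1/54)·A.
e_ss = 16/K_a = 57.6 ⇒ K_a = 5/18 ⇒ A = (5/18)/(1/54) = 15.

15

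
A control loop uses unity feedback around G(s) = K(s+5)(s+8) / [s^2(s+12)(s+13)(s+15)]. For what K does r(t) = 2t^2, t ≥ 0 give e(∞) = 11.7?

20

The open loop has two poles at the origin → type 2 system.
K_a = lim_{s→0} s^2·G(s) = K·5·8 / (12·13·15) = (2/117)·K.
e_ss = 4/K_a = 11.7 ⇒ K_a = 40/117 ⇒ K = (40/117)/(2/117) = 20.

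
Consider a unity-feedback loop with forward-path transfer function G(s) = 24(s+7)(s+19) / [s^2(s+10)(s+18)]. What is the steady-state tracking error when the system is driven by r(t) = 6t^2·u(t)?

The open loop has two poles at the origin → type 2 system.
K_a = lim_{s→0} s^2·G(s) = 24·7·19 / (10·18) = 266/15.
r(t) = 6t^2 gives R(s) = 12/s^3.
e_ss = 12/K_a = 12/(266/15) = 90/133.

90/133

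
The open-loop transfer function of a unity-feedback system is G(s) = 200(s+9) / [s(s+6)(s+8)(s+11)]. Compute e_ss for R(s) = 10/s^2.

G(s) has one factor of s in the denominator, so the system is type 1.
K_v = lim_{s→0} s·G(s) = 200·9 / (6·8·11) = 75/22.
e_ss = 10/K_v = 10/(75/22) = 44/15.

44/15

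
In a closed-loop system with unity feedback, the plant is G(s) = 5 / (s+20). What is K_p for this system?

0.25

System type = 0 (no poles at s=0).
K_p = lim_{s→0} G(s) = 5 / (20) = 0.25.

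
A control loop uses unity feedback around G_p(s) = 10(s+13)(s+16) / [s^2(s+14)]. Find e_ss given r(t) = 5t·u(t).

Two free integrators in G_p(s): this is a type 2 system.
A type-2 system has K_v = ∞, so it tracks a ramp input with zero steady-state error.

0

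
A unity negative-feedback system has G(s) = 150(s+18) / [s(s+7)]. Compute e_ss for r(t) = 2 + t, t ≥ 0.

System type = 1 (one pole at s=0). Treating each term separately:
  • 2: tracked with zero error.
  • t: e_ss = 1/K_v with K_v=2700/7 → 7/2700.
Total e_ss = 7/2700.

7/2700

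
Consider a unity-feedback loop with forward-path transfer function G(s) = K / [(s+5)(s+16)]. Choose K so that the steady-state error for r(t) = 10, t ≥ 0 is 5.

No free integrators in G(s): this is a type 0 system.
K_p = lim_{s→0} G(s) = K / (5·16) = 0.0125·K.
e_ss = 10/(1 + K_p) = 5 ⇒ 1 + 0.0125·K = 2 ⇒ K = 80.

80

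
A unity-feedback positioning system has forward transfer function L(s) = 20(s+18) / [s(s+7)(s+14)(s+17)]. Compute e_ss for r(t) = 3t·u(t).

L(s) has one factor of s in the denominator, so the system is type 1.
K_v = lim_{s→0} s·L(s) = 20·18 / (7·14·17) = 180/833.
e_ss = 3/K_v = 3/(180/833) = 833/60.

833/60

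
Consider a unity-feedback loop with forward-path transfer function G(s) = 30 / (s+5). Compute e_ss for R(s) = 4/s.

4/7

System type = 0 (no poles at s=0).
K_p = lim_{s→0} G(s) = 30 / (5) = 6.
e_ss = 4/(1 + K_p) = 4/7.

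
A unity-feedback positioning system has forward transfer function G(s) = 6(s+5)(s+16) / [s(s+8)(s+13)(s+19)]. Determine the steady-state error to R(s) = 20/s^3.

G(s) has one factor of s in the denominator, so the system is type 1.
K_a = lim_{s→0} s^2·G(s) = 0; the steady-state error to this parabolic input grows without bound.

infinity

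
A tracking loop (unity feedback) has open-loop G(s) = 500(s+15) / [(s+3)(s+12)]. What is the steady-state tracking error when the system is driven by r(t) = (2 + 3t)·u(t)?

infinity

The open loop has no poles at the origin → type 0 system. Treating each term separately:
  • 2: e_ss = 2/(1+K_p) with K_p=625/3 → 3/314.
  • 3t: a type-0 system cannot track it, e_ss → ∞.
The unbounded component dominates.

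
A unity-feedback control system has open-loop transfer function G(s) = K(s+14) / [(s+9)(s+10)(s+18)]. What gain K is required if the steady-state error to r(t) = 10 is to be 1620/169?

5

G(s) has no factors of s in the denominator, so the system is type 0.
K_p = lim_{s→0} G(s) = K·14 / (9·10·18) = (7/810)·K.
e_ss = 10/(1 + K_p) = 1620/169 ⇒ 1 + (7/810)·K = 169/162 ⇒ K = 5.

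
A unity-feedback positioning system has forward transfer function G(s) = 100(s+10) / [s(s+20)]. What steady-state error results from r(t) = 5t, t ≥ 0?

System type = 1 (one pole at s=0).
K_v = lim_{s→0} s·G(s) = 100·10 / (20) = 50.
e_ss = 5/K_v = 5/50 = 0.1.

0.1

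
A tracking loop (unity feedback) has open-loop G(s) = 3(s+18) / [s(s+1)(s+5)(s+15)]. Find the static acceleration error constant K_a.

0

System type = 1 (one pole at s=0).
K_a = lim_{s→0} s^2·G(s) = 0 (the extra factor of s kills the finite limit).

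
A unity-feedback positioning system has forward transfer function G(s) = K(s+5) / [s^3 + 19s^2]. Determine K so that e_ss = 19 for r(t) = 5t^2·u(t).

Factoring s^2 from the denominator leaves a polynomial with constant term 19, so the system is type 2.
K_a = lim_{s→0} s^2·G(s) = K·5 / 19 = (5/19)·K.
e_ss = 10/K_a = 19 ⇒ K_a = 10/19 ⇒ K = (10/19)/(5/19) = 2.

2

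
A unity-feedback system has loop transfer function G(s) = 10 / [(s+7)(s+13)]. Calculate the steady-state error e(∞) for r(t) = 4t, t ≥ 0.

infinity

G(s) has no factors of s in the denominator, so the system is type 0.
K_v = lim_{s→0} s·G(s) = 0; the steady-state error to this ramp input grows without bound.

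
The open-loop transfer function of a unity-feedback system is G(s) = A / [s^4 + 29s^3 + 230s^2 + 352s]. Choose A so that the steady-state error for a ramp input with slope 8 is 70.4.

40

Factoring s from the denominator leaves a polynomial with constant term 352, so the system is type 1.
K_v = lim_{s→0} s·G(s) = A / 352 = (1/352)·A.
e_ss = 8/K_v = 70.4 ⇒ K_v = 5/44 ⇒ A = (5/44)/(1/352) = 40.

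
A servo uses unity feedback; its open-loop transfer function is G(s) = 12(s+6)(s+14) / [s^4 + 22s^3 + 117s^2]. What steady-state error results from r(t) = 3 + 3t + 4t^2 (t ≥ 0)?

The denominator has no term below 117s^2 — 2 poles at s=0, type 2. Taking each input component in turn:
  • 3: tracked with zero error.
  • 3t: tracked with zero error.
  • 4t^2: e_ss = 8/K_a with K_a=112/13 → 13/14.
Total e_ss = 13/14.

13/14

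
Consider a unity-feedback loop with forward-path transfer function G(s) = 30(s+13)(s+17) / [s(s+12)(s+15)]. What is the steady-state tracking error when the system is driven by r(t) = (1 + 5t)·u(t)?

30/221

The open loop has one pole at the origin → type 1 system. By superposition:
  • 1: tracked with zero error.
  • 5t: e_ss = 5/K_v with K_v=221/6 → 30/221.
Total e_ss = 30/221.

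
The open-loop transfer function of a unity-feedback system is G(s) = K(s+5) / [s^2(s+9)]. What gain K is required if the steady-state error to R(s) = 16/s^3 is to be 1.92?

15

Two free integrators in G(s): this is a type 2 system.
K_a = lim_{s→0} s^2·G(s) = K·5 / (9) = (5/9)·K.
e_ss = 16/K_a = 1.92 ⇒ K_a = 25/3 ⇒ K = (25/3)/(5/9) = 15.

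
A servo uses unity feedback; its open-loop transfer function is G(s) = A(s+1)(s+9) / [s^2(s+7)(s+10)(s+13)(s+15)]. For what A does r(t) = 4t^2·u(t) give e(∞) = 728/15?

The open loop has two poles at the origin → type 2 system.
K_a = lim_{s→0} s^2·G(s) = A·1·9 / (7·10·13·15) = (3/4550)·A.
e_ss = 8/K_a = 728/15 ⇒ K_a = 15/91 ⇒ A = (15/91)/(3/4550) = 250.

250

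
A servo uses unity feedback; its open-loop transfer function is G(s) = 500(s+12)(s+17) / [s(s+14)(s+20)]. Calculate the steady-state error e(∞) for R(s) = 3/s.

G(s) has one factor of s in the denominator, so the system is type 1.
A type-1 system has K_p = ∞, so it tracks a step input with zero steady-state error.

0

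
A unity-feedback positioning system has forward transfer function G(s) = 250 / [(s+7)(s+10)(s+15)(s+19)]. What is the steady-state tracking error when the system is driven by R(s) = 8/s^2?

infinity

No free integrators in G(s): this is a type 0 system.
K_v = lim_{s→0} s·G(s) = 0; the steady-state error to this ramp input grows without bound.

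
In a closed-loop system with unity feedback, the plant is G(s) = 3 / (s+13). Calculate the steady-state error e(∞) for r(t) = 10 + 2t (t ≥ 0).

infinity

G(s) has no factors of s in the denominator, so the system is type 0. Treating each term separately:
  • 10: e_ss = 10/(1+K_p) with K_p=3/13 → 8.125.
  • 2t: a type-0 system cannot track it, e_ss → ∞.
The unbounded component dominates.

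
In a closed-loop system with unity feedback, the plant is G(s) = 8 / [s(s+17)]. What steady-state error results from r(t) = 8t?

17

The open loop has one pole at the origin → type 1 system.
K_v = lim_{s→0} s·G(s) = 8 / (17) = 8/17.
e_ss = 8/K_v = 8/(8/17) = 17.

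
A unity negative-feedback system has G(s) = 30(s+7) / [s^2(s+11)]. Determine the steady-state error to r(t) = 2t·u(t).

0

The open loop has two poles at the origin → type 2 system.
A type-2 system has K_v = ∞, so it tracks a ramp input with zero steady-state error.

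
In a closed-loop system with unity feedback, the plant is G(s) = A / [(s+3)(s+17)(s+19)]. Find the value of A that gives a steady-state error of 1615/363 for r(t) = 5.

G(s) has no factors of s in the denominator, so the system is type 0.
K_p = lim_{s→0} G(s) = A / (3·17·19) = (1/969)·A.
e_ss = 5/(1 + K_p) = 1615/363 ⇒ 1 + (1/969)·A = 363/323 ⇒ A = 120.

120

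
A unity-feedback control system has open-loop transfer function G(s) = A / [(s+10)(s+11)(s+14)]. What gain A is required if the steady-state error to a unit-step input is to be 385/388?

System type = 0 (no poles at s=0).
K_p = lim_{s→0} G(s) = A / (10·11·14) = (1/1540)·A.
e_ss = 1/(1 + K_p) = 385/388 ⇒ 1 + (1/1540)·A = 388/385 ⇒ A = 12.

12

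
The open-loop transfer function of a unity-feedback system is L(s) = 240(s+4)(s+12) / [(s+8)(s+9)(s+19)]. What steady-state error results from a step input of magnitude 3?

57/179

The open loop has no poles at the origin → type 0 system.
K_p = lim_{s→0} L(s) = 240·4·12 / (8·9·19) = 160/19.
e_ss = 3/(1 + K_p) = 3/(179/19) = 57/179.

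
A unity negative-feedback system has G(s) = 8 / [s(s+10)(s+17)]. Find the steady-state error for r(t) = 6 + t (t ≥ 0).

The open loop has one pole at the origin → type 1 system. Treating each term separately:
  • 6: tracked with zero error.
  • t: e_ss = 1/K_v with K_v=4/85 → 21.25.
Total e_ss = 21.25.

21.25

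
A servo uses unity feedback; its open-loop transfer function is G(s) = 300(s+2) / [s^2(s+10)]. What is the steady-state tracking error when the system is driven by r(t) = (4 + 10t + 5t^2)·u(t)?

The open loop has two poles at the origin → type 2 system. Taking each input component in turn:
  • 4: tracked with zero error.
  • 10t: tracked with zero error.
  • 5t^2: e_ss = 10/K_a with K_a=60 → 1/6.
Total e_ss = 1/6.

1/6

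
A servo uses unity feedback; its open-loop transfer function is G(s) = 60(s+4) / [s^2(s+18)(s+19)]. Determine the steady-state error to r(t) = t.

Two free integrators in G(s): this is a type 2 system.
A type-2 system has K_v = ∞, so it tracks a ramp input with zero steady-state error.

0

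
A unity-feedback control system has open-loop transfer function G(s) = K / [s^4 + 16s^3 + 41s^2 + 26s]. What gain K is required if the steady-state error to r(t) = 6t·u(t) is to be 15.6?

Lowest-order denominator term is 26s, so the open loop has 1 pole at the origin → type 1 system.
K_v = lim_{s→0} s·G(s) = K / 26 = (1/26)·K.
e_ss = 6/K_v = 15.6 ⇒ K_v = 5/13 ⇒ K = (5/13)/(1/26) = 10.

10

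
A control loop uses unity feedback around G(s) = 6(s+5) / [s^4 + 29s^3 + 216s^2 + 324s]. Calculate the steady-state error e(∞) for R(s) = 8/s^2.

86.4

Lowest-order denominator term is 324s, so the open loop has 1 pole at the origin → type 1 system.
K_v = lim_{s→0} s·G(s) = 6·5 / 324 = 5/54.
e_ss = 8/K_v = 8/(5/54) = 86.4.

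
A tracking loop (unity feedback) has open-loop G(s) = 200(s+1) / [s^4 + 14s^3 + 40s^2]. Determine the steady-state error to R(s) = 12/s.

0

Factoring s^2 from the denominator leaves a polynomial with constant term 40, so the system is type 2.
K_p = ∞ for a type-2 system; e_ss to a step is zero.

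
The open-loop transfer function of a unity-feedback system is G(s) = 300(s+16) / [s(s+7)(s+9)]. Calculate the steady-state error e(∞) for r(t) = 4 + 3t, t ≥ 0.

One free integrator in G(s): this is a type 1 system. By superposition:
  • 4: tracked with zero error.
  • 3t: e_ss = 3/K_v with K_v=1600/21 → 63/1600.
Total e_ss = 63/1600.

63/1600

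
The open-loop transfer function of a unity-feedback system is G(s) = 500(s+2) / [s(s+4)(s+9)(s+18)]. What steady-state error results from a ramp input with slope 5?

G(s) has one factor of s in the denominator, so the system is type 1.
K_v = lim_{s→0} s·G(s) = 500·2 / (4·9·18) = 125/81.
e_ss = 5/K_v = 5/(125/81) = 3.24.

3.24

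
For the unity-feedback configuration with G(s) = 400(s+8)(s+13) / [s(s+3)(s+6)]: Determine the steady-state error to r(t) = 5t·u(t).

System type = 1 (one pole at s=0).
K_v = lim_{s→0} s·G(s) = 400·8·13 / (3·6) = 20800/9.
e_ss = 5/K_v = 5/(20800/9) = 9/4160.

9/4160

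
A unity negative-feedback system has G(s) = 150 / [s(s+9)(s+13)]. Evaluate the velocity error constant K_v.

The open loop has one pole at the origin → type 1 system.
K_v = lim_{s→0} s·G(s) = 150 / (9·13) = 50/39.

50/39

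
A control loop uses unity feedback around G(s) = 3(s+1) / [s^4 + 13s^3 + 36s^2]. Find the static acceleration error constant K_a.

The denominator has no term below 36s^2 — 2 poles at s=0, type 2.
K_a = lim_{s→0} s^2·G(s) = 3·1 / 36 = 1/12.

1/12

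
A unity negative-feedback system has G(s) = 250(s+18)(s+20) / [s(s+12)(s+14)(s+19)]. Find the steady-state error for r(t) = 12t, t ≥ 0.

0.4256

The open loop has one pole at the origin → type 1 system.
K_v = lim_{s→0} s·G(s) = 250·18·20 / (12·14·19) = 3750/133.
e_ss = 12/K_v = 12/(3750/133) = 0.4256.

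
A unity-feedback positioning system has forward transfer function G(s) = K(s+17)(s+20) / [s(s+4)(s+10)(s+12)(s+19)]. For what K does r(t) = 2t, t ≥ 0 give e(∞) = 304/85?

System type = 1 (one pole at s=0).
K_v = lim_{s→0} s·G(s) = K·17·20 / (4·10·12·19) = (17/456)·K.
e_ss = 2/K_v = 304/85 ⇒ K_v = 85/152 ⇒ K = (85/152)/(17/456) = 15.

15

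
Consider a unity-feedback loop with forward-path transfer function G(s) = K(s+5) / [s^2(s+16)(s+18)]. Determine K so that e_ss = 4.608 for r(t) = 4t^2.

The open loop has two poles at the origin → type 2 system.
K_a = lim_{s→0} s^2·G(s) = K·5 / (16·18) = (5/288)·K.
e_ss = 8/K_a = 4.608 ⇒ K_a = 125/72 ⇒ K = (125/72)/(5/288) = 100.

100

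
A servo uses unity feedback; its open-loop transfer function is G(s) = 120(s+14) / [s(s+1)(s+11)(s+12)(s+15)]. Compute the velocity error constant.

28/33

The open loop has one pole at the origin → type 1 system.
K_v = lim_{s→0} s·G(s) = 120·14 / (1·11·12·15) = 28/33.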